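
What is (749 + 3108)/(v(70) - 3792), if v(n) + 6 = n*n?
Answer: 7/2 ≈ 3.5000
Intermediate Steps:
v(n) = -6 + n² (v(n) = -6 + n*n = -6 + n²)
(749 + 3108)/(v(70) - 3792) = (749 + 3108)/((-6 + 70²) - 3792) = 3857/((-6 + 4900) - 3792) = 3857/(4894 - 3792) = 3857/1102 = 3857*(1/1102) = 7/2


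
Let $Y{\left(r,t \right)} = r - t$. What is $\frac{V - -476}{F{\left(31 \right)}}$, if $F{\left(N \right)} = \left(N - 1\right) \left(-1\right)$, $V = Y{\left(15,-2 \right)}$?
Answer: $- \frac{493}{30} \approx -16.433$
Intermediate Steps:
$V = 17$ ($V = 15 - -2 = 15 + 2 = 17$)
$F{\left(N \right)} = 1 - N$ ($F{\left(N \right)} = \left(-1 + N\right) \left(-1\right) = 1 - N$)
$\frac{V - -476}{F{\left(31 \right)}} = \frac{17 - -476}{1 - 31} = \frac{17 + 476}{1 - 31} = \frac{493}{-30} = 493 \left(- \frac{1}{30}\right) = - \frac{493}{30}$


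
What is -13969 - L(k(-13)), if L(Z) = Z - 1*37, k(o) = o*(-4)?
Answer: -13984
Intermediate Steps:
k(o) = -4*o
L(Z) = -37 + Z (L(Z) = Z - 37 = -37 + Z)
-13969 - L(k(-13)) = -13969 - (-37 - 4*(-13)) = -13969 - (-37 + 52) = -13969 - 1*15 = -13969 - 15 = -13984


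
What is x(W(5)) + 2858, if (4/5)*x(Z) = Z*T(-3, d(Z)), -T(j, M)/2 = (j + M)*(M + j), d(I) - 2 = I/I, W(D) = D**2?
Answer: 2858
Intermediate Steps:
d(I) = 3 (d(I) = 2 + I/I = 2 + 1 = 3)
T(j, M) = -2*(M + j)**2 (T(j, M) = -2*(j + M)*(M + j) = -2*(M + j)*(M + j) = -2*(M + j)**2)
x(Z) = 0 (x(Z) = 5*(Z*(-2*(3 - 3)**2))/4 = 5*(Z*(-2*0**2))/4 = 5*(Z*(-2*0))/4 = 5*(Z*0)/4 = (5/4)*0 = 0)
x(W(5)) + 2858 = 0 + 2858 = 2858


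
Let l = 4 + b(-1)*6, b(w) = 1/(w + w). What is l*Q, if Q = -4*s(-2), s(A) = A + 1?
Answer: 4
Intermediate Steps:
b(w) = 1/(2*w)
s(A) = 1 + A
Q = 4 (Q = -4*(1 - 2) = -4*(-1) = 4)
l = 1 (l = 4 + ((1/2)/(-1))*6 = 4 + ((1/2)*(-1))*6 = 4 - 1/2*6 = 4 - 3 = 1)
l*Q = 1*4 = 4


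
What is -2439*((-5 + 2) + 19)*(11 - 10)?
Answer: -39024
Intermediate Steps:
-2439*((-5 + 2) + 19)*(11 - 10) = -2439*(-3 + 19) = -39024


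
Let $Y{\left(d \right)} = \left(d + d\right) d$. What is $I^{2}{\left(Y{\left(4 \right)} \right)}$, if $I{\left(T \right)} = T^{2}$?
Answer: $1048576$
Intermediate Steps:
$Y{\left(d \right)} = 2 d^{2}$ ($Y{\left(d \right)} = 2 d d = 2 d^{2}$)
$I^{2}{\left(Y{\left(4 \right)} \right)} = \left(\left(2 \cdot 4^{2}\right)^{2}\right)^{2} = \left(\left(2 \cdot 16\right)^{2}\right)^{2} = \left(32^{2}\right)^{2} = 1024^{2} = 1048576$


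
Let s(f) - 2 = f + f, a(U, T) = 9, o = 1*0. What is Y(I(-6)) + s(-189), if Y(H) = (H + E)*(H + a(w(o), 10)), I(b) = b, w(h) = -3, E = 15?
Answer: -349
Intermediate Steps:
o = 0
Y(H) = (9 + H)*(15 + H) (Y(H) = (H + 15)*(H + 9) = (15 + H)*(9 + H) = (9 + H)*(15 + H))
s(f) = 2 + 2*f (s(f) = 2 + (f + f) = 2 + 2*f)
Y(I(-6)) + s(-189) = (135 + (-6)**2 + 24*(-6)) + (2 + 2*(-189)) = (135 + 36 - 144) + (2 - 378) = 27 - 376 = -349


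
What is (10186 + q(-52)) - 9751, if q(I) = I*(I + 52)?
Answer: 435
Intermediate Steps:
q(I) = I*(52 + I)
(10186 + q(-52)) - 9751 = (10186 - 52*(52 - 52)) - 9751 = (10186 - 52*0) - 9751 = (10186 + 0) - 9751 = 10186 - 9751 = 435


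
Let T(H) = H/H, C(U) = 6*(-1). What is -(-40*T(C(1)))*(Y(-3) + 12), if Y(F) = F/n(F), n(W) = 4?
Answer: 450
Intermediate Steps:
C(U) = -6
Y(F) = F/4
T(H) = 1
-(-40*T(C(1)))*(Y(-3) + 12) = -(-40*1)*((¼)*(-3) + 12) = -(-40)*(-¾ + 12) = -(-40)*45/4 = -1*(-450) = 450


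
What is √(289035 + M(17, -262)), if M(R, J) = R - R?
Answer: 3*√32115 ≈ 537.62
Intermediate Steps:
M(R, J) = 0
√(289035 + M(17, -262)) = √(289035 + 0) = √289035 = 3*√32115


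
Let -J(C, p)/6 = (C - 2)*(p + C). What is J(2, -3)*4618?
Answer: 0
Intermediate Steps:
J(C, p) = -6*(-2 + C)*(C + p) (J(C, p) = -6*(C - 2)*(p + C) = -6*(-2 + C)*(C + p))
J(2, -3)*4618 = (-6*2² + 12*2 + 12*(-3) - 6*2*(-3))*4618 = (-6*4 + 24 - 36 + 36)*4618 = (-24 + 24 - 36 + 36)*4618 = 0*4618 = 0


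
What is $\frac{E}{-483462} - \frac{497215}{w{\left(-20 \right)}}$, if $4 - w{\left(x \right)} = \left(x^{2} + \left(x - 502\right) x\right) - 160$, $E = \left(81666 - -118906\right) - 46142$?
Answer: $\frac{119367931825}{2580720156} \approx 46.254$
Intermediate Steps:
$E = 154430$ ($E = \left(81666 + 118906\right) - 46142 = 200572 - 46142 = 154430$)
$w{\left(x \right)} = 164 - x^{2} - x \left(-502 + x\right)$ ($w{\left(x \right)} = 4 - \left(\left(x^{2} + \left(x - 502\right) x\right) - 160\right) = 4 - \left(\left(x^{2} + \left(-502 + x\right) x\right) - 160\right) = 4 - \left(\left(x^{2} + x \left(-502 + x\right)\right) - 160\right) = 4 - \left(-160 + x^{2} + x \left(-502 + x\right)\right) = 164 - x^{2} - x \left(-502 + x\right)$)
$\frac{E}{-483462} - \frac{497215}{w{\left(-20 \right)}} = \frac{154430}{-483462} - \frac{497215}{164 - 2 \left(-20\right)^{2} + 502 \left(-20\right)} = 154430 \left(- \frac{1}{483462}\right) - \frac{497215}{164 - 800 - 10040} = - \frac{77215}{241731} - \frac{497215}{164 - 800 - 10040} = - \frac{77215}{241731} - \frac{497215}{-10676} = - \frac{77215}{241731} - - \frac{497215}{10676} = - \frac{77215}{241731} + \frac{497215}{10676} = \frac{119367931825}{2580720156}$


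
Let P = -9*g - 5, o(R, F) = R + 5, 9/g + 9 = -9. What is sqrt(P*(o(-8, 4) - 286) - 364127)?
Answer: 3*I*sqrt(161770)/2 ≈ 603.31*I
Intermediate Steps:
g = -1/2 (g = 9/(-9 - 9) = 9/(-18) = 9*(-1/18) = -1/2 ≈ -0.50000)
o(R, F) = 5 + R
P = -1/2 (P = -9*(-1/2) - 5 = 9/2 - 5 = -1/2 ≈ -0.50000)
sqrt(P*(o(-8, 4) - 286) - 364127) = sqrt(-((5 - 8) - 286)/2 - 364127) = sqrt(-(-3 - 286)/2 - 364127) = sqrt(-1/2*(-289) - 364127) = sqrt(289/2 - 364127) = sqrt(-727965/2) = 3*I*sqrt(161770)/2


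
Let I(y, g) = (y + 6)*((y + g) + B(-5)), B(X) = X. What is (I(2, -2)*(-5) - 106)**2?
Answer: 8836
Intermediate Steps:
I(y, g) = (6 + y)*(-5 + g + y) (I(y, g) = (y + 6)*((y + g) - 5) = (6 + y)*((g + y) - 5) = (6 + y)*(-5 + g + y))
(I(2, -2)*(-5) - 106)**2 = ((-30 + 2 + 2**2 + 6*(-2) - 2*2)*(-5) - 106)**2 = ((-30 + 2 + 4 - 12 - 4)*(-5) - 106)**2 = (-40*(-5) - 106)**2 = (200 - 106)**2 = 94**2 = 8836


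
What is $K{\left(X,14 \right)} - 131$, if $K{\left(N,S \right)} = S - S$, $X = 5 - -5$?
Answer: $-131$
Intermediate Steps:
$X = 10$ ($X = 5 + 5 = 10$)
$K{\left(N,S \right)} = 0$
$K{\left(X,14 \right)} - 131 = 0 - 131 = -131$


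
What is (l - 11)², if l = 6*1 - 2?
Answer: 49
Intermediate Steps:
l = 4 (l = 6 - 2 = 4)
(l - 11)² = (4 - 11)² = (-7)² = 49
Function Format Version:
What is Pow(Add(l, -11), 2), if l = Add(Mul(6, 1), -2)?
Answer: 49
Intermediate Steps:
l = 4 (l = Add(6, -2) = 4)
Pow(Add(l, -11), 2) = Pow(Add(4, -11), 2) = Pow(-7, 2) = 49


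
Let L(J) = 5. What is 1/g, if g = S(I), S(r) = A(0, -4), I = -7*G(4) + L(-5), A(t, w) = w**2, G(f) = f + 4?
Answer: 1/16 ≈ 0.062500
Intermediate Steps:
G(f) = 4 + f
I = -51 (I = -7*(4 + 4) + 5 = -7*8 + 5 = -56 + 5 = -51)
S(r) = 16 (S(r) = (-4)**2 = 16)
g = 16
1/g = 1/16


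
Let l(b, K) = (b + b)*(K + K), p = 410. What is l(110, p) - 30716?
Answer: 149684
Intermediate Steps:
l(b, K) = 4*K*b (l(b, K) = (2*b)*(2*K) = 4*K*b)
l(110, p) - 30716 = 4*410*110 - 30716 = 180400 - 30716 = 149684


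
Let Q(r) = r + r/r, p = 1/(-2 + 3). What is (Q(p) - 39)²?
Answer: 1369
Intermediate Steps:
p = 1 (p = 1/1 = 1)
Q(r) = 1 + r (Q(r) = r + 1 = 1 + r)
(Q(p) - 39)² = ((1 + 1) - 39)² = (2 - 39)² = (-37)² = 1369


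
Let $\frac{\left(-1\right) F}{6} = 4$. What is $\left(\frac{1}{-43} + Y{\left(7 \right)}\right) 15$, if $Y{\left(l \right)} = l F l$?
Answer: $- \frac{758535}{43} \approx -17640.0$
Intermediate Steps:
$F = -24$ ($F = \left(-6\right) 4 = -24$)
$Y{\left(l \right)} = - 24 l^{2}$ ($Y{\left(l \right)} = l \left(-24\right) l = - 24 l l = - 24 l^{2}$)
$\left(\frac{1}{-43} + Y{\left(7 \right)}\right) 15 = \left(\frac{1}{-43} - 24 \cdot 7^{2}\right) 15 = \left(- \frac{1}{43} - 1176\right) 15 = \left(- \frac{50569}{43}\right) 15 = - \frac{758535}{43}$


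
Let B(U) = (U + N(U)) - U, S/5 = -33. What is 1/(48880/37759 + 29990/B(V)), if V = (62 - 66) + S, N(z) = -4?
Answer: -75518/566098445 ≈ -0.00013340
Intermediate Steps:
S = -165 (S = 5*(-33) = -165)
V = -169 (V = (62 - 66) - 165 = -4 - 165 = -169)
B(U) = -4 (B(U) = (U - 4) - U = (-4 + U) - U = -4)
1/(48880/37759 + 29990/B(V)) = 1/(48880/37759 + 29990/(-4)) = 1/(48880*(1/37759) + 29990*(-1/4)) = 1/(48880/37759 - 14995/2) = 1/(-566098445/75518) = -75518/566098445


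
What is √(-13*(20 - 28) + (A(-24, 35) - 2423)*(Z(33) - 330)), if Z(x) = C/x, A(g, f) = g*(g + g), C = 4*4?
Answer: √456201438/33 ≈ 647.24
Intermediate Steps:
C = 16
A(g, f) = 2*g² (A(g, f) = g*(2*g) = 2*g²)
Z(x) = 16/x
√(-13*(20 - 28) + (A(-24, 35) - 2423)*(Z(33) - 330)) = √(-13*(20 - 28) + (2*(-24)² - 2423)*(16/33 - 330)) = √(-13*(-8) + (2*576 - 2423)*(16*(1/33) - 330)) = √(104 + (1152 - 2423)*(16/33 - 330)) = √(104 - 1271*(-10874/33)) = √(104 + 13820854/33) = √(13824286/33) = √456201438/33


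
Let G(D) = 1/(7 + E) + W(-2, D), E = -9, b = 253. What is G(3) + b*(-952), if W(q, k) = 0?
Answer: -481713/2 ≈ -2.4086e+5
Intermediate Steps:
G(D) = -½ (G(D) = 1/(7 - 9) + 0 = 1/(-2) + 0 = -½ + 0 = -½)
G(3) + b*(-952) = -½ + 253*(-952) = -½ - 240856 = -481713/2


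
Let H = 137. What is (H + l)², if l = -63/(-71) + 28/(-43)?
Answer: 175545916324/9320809 ≈ 18834.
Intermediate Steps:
l = 721/3053 (l = -63*(-1/71) + 28*(-1/43) = 63/71 - 28/43 = 721/3053 ≈ 0.23616)
(H + l)² = (137 + 721/3053)² = (418982/3053)² = 175545916324/9320809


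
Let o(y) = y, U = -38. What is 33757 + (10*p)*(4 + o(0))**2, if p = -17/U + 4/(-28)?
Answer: 4496161/133 ≈ 33806.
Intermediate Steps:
p = 81/266 (p = -17/(-38) + 4/(-28) = -17*(-1/38) + 4*(-1/28) = 17/38 - 1/7 = 81/266 ≈ 0.30451)
33757 + (10*p)*(4 + o(0))**2 = 33757 + (10*(81/266))*(4 + 0)**2 = 33757 + (405/133)*4**2 = 33757 + (405/133)*16 = 33757 + 6480/133 = 4496161/133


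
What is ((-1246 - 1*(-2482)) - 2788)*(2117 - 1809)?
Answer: -478016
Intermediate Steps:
((-1246 - 1*(-2482)) - 2788)*(2117 - 1809) = ((-1246 + 2482) - 2788)*308 = (1236 - 2788)*308 = -1552*308 = -478016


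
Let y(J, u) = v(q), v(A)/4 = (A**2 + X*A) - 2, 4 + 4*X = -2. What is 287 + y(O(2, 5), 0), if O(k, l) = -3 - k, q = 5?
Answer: 349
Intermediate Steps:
X = -3/2 (X = -1 + (1/4)*(-2) = -1 - 1/2 = -3/2 ≈ -1.5000)
v(A) = -8 - 6*A + 4*A**2 (v(A) = 4*((A**2 - 3*A/2) - 2) = 4*(-2 + A**2 - 3*A/2) = -8 - 6*A + 4*A**2)
y(J, u) = 62 (y(J, u) = -8 - 6*5 + 4*5**2 = -8 - 30 + 4*25 = -8 - 30 + 100 = 62)
287 + y(O(2, 5), 0) = 287 + 62 = 349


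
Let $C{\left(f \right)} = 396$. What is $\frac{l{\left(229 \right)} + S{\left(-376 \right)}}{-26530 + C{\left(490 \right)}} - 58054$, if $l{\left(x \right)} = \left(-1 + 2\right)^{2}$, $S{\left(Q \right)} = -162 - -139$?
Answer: $- \frac{758591607}{13067} \approx -58054.0$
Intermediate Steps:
$S{\left(Q \right)} = -23$ ($S{\left(Q \right)} = -162 + 139 = -23$)
$l{\left(x \right)} = 1$ ($l{\left(x \right)} = 1^{2} = 1$)
$\frac{l{\left(229 \right)} + S{\left(-376 \right)}}{-26530 + C{\left(490 \right)}} - 58054 = \frac{1 - 23}{-26530 + 396} - 58054 = - \frac{22}{-26134} - 58054 = \left(-22\right) \left(- \frac{1}{26134}\right) - 58054 = \frac{11}{13067} - 58054 = - \frac{758591607}{13067}$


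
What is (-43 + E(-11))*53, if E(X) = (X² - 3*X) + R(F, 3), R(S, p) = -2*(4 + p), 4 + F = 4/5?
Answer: 5141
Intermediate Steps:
F = -16/5 (F = -4 + 4/5 = -4 + 4*(⅕) = -4 + ⅘ = -16/5 ≈ -3.2000)
R(S, p) = -8 - 2*p
E(X) = -14 + X² - 3*X (E(X) = (X² - 3*X) + (-8 - 2*3) = (X² - 3*X) + (-8 - 6) = (X² - 3*X) - 14 = -14 + X² - 3*X)
(-43 + E(-11))*53 = (-43 + (-14 + (-11)² - 3*(-11)))*53 = (-43 + (-14 + 121 + 33))*53 = (-43 + 140)*53 = 97*53 = 5141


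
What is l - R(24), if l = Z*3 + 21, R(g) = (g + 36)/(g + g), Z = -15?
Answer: -101/4 ≈ -25.250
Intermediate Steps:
R(g) = (36 + g)/(2*g) (R(g) = (36 + g)/((2*g)) = (36 + g)*(1/(2*g)) = (36 + g)/(2*g))
l = -24 (l = -15*3 + 21 = -45 + 21 = -24)
l - R(24) = -24 - (36 + 24)/(2*24) = -24 - 60/(2*24) = -24 - 1*5/4 = -24 - 5/4 = -101/4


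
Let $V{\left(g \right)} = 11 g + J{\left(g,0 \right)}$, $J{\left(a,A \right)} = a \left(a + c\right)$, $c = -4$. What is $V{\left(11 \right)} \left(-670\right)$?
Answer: $-132660$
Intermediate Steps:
$J{\left(a,A \right)} = a \left(-4 + a\right)$ ($J{\left(a,A \right)} = a \left(a - 4\right) = a \left(-4 + a\right)$)
$V{\left(g \right)} = 11 g + g \left(-4 + g\right)$
$V{\left(11 \right)} \left(-670\right) = 11 \left(7 + 11\right) \left(-670\right) = 11 \cdot 18 \left(-670\right) = 198 \left(-670\right) = -132660$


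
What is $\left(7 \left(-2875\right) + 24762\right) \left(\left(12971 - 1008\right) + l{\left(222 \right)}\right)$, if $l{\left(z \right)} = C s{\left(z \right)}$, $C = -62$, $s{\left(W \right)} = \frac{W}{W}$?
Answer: $55184937$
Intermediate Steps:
$s{\left(W \right)} = 1$
$l{\left(z \right)} = -62$ ($l{\left(z \right)} = \left(-62\right) 1 = -62$)
$\left(7 \left(-2875\right) + 24762\right) \left(\left(12971 - 1008\right) + l{\left(222 \right)}\right) = \left(7 \left(-2875\right) + 24762\right) \left(\left(12971 - 1008\right) - 62\right) = \left(-20125 + 24762\right) \left(\left(12971 - 1008\right) - 62\right) = 4637 \left(11963 - 62\right) = 4637 \cdot 11901 = 55184937$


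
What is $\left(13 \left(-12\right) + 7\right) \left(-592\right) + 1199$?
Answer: $89407$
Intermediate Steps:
$\left(13 \left(-12\right) + 7\right) \left(-592\right) + 1199 = \left(-156 + 7\right) \left(-592\right) + 1199 = \left(-149\right) \left(-592\right) + 1199 = 88208 + 1199 = 89407$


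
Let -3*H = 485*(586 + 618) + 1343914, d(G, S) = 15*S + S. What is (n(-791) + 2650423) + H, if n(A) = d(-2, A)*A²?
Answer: -7916610931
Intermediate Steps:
d(G, S) = 16*S
n(A) = 16*A³ (n(A) = (16*A)*A² = 16*A³)
H = -642618 (H = -(485*(586 + 618) + 1343914)/3 = -(485*1204 + 1343914)/3 = -(583940 + 1343914)/3 = -⅓*1927854 = -642618)
(n(-791) + 2650423) + H = (16*(-791)³ + 2650423) - 642618 = (16*(-494913671) + 2650423) - 642618 = (-7918618736 + 2650423) - 642618 = -7915968313 - 642618 = -7916610931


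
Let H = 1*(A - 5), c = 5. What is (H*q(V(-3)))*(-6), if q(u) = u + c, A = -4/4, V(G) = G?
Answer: 72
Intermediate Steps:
A = -1 (A = -4*1/4 = -1)
q(u) = 5 + u (q(u) = u + 5 = 5 + u)
H = -6 (H = 1*(-1 - 5) = 1*(-6) = -6)
(H*q(V(-3)))*(-6) = -6*(5 - 3)*(-6) = -6*2*(-6) = -12*(-6) = 72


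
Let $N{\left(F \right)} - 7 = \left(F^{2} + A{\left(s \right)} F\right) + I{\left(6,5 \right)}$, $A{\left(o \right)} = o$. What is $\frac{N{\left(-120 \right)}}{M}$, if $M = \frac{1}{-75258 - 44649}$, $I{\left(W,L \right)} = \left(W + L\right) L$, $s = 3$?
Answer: $-1690928514$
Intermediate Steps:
$I{\left(W,L \right)} = L \left(L + W\right)$ ($I{\left(W,L \right)} = \left(L + W\right) L = L \left(L + W\right)$)
$M = - \frac{1}{119907}$ ($M = \frac{1}{-119907} = - \frac{1}{119907} \approx -8.3398 \cdot 10^{-6}$)
$N{\left(F \right)} = 62 + F^{2} + 3 F$ ($N{\left(F \right)} = 7 + \left(\left(F^{2} + 3 F\right) + 5 \left(5 + 6\right)\right) = 7 + \left(\left(F^{2} + 3 F\right) + 5 \cdot 11\right) = 7 + \left(\left(F^{2} + 3 F\right) + 55\right) = 7 + \left(55 + F^{2} + 3 F\right) = 62 + F^{2} + 3 F$)
$\frac{N{\left(-120 \right)}}{M} = \frac{62 + \left(-120\right)^{2} + 3 \left(-120\right)}{- \frac{1}{119907}} = \left(62 + 14400 - 360\right) \left(-119907\right) = 14102 \left(-119907\right) = -1690928514$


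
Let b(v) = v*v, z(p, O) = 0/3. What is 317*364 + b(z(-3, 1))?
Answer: 115388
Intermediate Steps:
z(p, O) = 0 (z(p, O) = 0*(⅓) = 0)
b(v) = v²
317*364 + b(z(-3, 1)) = 317*364 + 0² = 115388 + 0 = 115388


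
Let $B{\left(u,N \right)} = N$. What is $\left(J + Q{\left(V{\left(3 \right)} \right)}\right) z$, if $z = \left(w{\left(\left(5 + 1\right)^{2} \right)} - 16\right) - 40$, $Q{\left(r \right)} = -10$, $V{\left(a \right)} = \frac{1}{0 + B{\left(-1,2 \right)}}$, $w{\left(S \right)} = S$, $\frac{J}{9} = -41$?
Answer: $7580$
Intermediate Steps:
$J = -369$ ($J = 9 \left(-41\right) = -369$)
$V{\left(a \right)} = \frac{1}{2}$ ($V{\left(a \right)} = \frac{1}{0 + 2} = \frac{1}{2}$)
$z = -20$ ($z = \left(\left(5 + 1\right)^{2} - 16\right) - 40 = \left(6^{2} - 16\right) - 40 = \left(36 - 16\right) - 40 = 20 - 40 = -20$)
$\left(J + Q{\left(V{\left(3 \right)} \right)}\right) z = \left(-369 - 10\right) \left(-20\right) = \left(-379\right) \left(-20\right) = 7580$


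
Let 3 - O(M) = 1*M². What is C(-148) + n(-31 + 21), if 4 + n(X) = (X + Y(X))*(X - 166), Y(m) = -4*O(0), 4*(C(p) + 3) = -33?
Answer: 15427/4 ≈ 3856.8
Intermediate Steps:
C(p) = -45/4 (C(p) = -3 + (¼)*(-33) = -3 - 33/4 = -45/4)
O(M) = 3 - M²
Y(m) = -12 (Y(m) = -4*(3 - 1*0²) = -4*(3 - 1*0) = -4*(3 + 0) = -4*3 = -12)
n(X) = -4 + (-166 + X)*(-12 + X) (n(X) = -4 + (X - 12)*(X - 166) = -4 + (-12 + X)*(-166 + X) = -4 + (-166 + X)*(-12 + X))
C(-148) + n(-31 + 21) = -45/4 + (1988 + (-31 + 21)² - 178*(-31 + 21)) = -45/4 + (1988 + (-10)² - 178*(-10)) = -45/4 + (1988 + 100 + 1780) = -45/4 + 3868 = 15427/4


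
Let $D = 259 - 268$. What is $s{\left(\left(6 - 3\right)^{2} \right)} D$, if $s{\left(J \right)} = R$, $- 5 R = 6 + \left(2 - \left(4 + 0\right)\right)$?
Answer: $\frac{36}{5} \approx 7.2$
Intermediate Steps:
$D = -9$
$R = - \frac{4}{5}$ ($R = - \frac{6 + \left(2 - \left(4 + 0\right)\right)}{5} = - \frac{6 + \left(2 - 4\right)}{5} = - \frac{6 - 2}{5} = \left(- \frac{1}{5}\right) 4 = - \frac{4}{5} \approx -0.8$)
$s{\left(J \right)} = - \frac{4}{5}$
$s{\left(\left(6 - 3\right)^{2} \right)} D = \left(- \frac{4}{5}\right) \left(-9\right) = \frac{36}{5}$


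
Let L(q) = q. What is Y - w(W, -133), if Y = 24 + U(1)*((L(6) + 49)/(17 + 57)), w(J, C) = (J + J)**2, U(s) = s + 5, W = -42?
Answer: -260019/37 ≈ -7027.5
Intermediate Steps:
U(s) = 5 + s
w(J, C) = 4*J**2 (w(J, C) = (2*J)**2 = 4*J**2)
Y = 1053/37 (Y = 24 + (5 + 1)*((6 + 49)/(17 + 57)) = 24 + 6*(55/74) = 24 + 165/37 = 1053/37 ≈ 28.459)
Y - w(W, -133) = 1053/37 - 4*(-42)**2 = 1053/37 - 4*1764 = 1053/37 - 1*7056 = 1053/37 - 7056 = -260019/37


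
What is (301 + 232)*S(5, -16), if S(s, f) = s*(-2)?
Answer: -5330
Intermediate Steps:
S(s, f) = -2*s
(301 + 232)*S(5, -16) = (301 + 232)*(-2*5) = 533*(-10) = -5330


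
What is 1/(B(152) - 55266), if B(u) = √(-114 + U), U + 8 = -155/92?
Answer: -1694824/93666146977 - 2*I*√261717/280998440931 ≈ -1.8094e-5 - 3.6412e-9*I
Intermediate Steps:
U = -891/92 (U = -8 - 155/92 = -891/92 ≈ -9.6848)
B(u) = I*√261717/46 (B(u) = √(-114 - 891/92) = √(-11379/92) = I*√261717/46)
1/(B(152) - 55266) = 1/(I*√261717/46 - 55266) = 1/(-55266 + I*√261717/46)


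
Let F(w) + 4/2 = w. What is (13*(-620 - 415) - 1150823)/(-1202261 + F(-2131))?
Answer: 582139/602197 ≈ 0.96669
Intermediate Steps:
F(w) = -2 + w
(13*(-620 - 415) - 1150823)/(-1202261 + F(-2131)) = (13*(-620 - 415) - 1150823)/(-1202261 + (-2 - 2131)) = (13*(-1035) - 1150823)/(-1202261 - 2133) = (-13455 - 1150823)/(-1204394) = -1164278*(-1/1204394) = 582139/602197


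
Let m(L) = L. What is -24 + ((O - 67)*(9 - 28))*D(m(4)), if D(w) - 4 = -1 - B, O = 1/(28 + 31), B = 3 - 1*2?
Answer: 148760/59 ≈ 2521.4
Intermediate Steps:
B = 1 (B = 3 - 2 = 1)
O = 1/59 ≈ 0.016949
D(w) = 2 (D(w) = 4 + (-1 - 1*1) = 4 + (-1 - 1) = 4 - 2 = 2)
-24 + ((O - 67)*(9 - 28))*D(m(4)) = -24 + ((1/59 - 67)*(9 - 28))*2 = -24 - 3952/59*(-19)*2 = -24 + (75088/59)*2 = -24 + 150176/59 = 148760/59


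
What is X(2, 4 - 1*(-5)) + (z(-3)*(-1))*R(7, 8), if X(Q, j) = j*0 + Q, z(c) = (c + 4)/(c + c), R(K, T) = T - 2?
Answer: 3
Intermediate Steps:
R(K, T) = -2 + T
z(c) = (4 + c)/(2*c) (z(c) = (4 + c)/((2*c)) = (4 + c)*(1/(2*c)) = (4 + c)/(2*c))
X(Q, j) = Q (X(Q, j) = 0 + Q = Q)
X(2, 4 - 1*(-5)) + (z(-3)*(-1))*R(7, 8) = 2 + (((½)*(4 - 3)/(-3))*(-1))*(-2 + 8) = 2 + (((½)*(-⅓)*1)*(-1))*6 = 2 - ⅙*(-1)*6 = 2 + (⅙)*6 = 2 + 1 = 3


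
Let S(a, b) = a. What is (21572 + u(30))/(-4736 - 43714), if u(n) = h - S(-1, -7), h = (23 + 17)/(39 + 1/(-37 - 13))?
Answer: -42047777/94429050 ≈ -0.44528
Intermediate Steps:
h = 2000/1949 (h = 40/(39 + 1/(-50)) = 40/(39 - 1/50) = 40/(1949/50) = 40*(50/1949) = 2000/1949 ≈ 1.0262)
u(n) = 3949/1949 (u(n) = 2000/1949 - 1*(-1) = 2000/1949 + 1 = 3949/1949)
(21572 + u(30))/(-4736 - 43714) = (21572 + 3949/1949)/(-4736 - 43714) = (42047777/1949)/(-48450) = (42047777/1949)*(-1/48450) = -42047777/94429050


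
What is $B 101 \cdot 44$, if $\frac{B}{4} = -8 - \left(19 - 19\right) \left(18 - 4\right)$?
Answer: $-142208$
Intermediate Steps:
$B = -32$ ($B = 4 \left(-8 - \left(19 - 19\right) \left(18 - 4\right)\right) = 4 \left(-8 - 0 \cdot 14\right) = 4 \left(-8 - 0\right) = 4 \left(-8 + 0\right) = 4 \left(-8\right) = -32$)
$B 101 \cdot 44 = \left(-32\right) 101 \cdot 44 = \left(-3232\right) 44 = -142208$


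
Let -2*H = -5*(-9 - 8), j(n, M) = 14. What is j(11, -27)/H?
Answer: -28/85 ≈ -0.32941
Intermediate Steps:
H = -85/2 (H = -(-5)*(-9 - 8)/2 = -(-5)*(-17)/2 = -1/2*85 = -85/2 ≈ -42.500)
j(11, -27)/H = 14/(-85/2) = 14*(-2/85) = -28/85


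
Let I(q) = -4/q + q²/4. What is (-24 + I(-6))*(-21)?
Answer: 301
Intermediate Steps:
I(q) = -4/q + q²/4 (I(q) = -4/q + q²*(¼) = -4/q + q²/4)
(-24 + I(-6))*(-21) = (-24 + (¼)*(-16 + (-6)³)/(-6))*(-21) = (-24 + (¼)*(-⅙)*(-16 - 216))*(-21) = (-24 + (¼)*(-⅙)*(-232))*(-21) = (-24 + 29/3)*(-21) = -43/3*(-21) = 301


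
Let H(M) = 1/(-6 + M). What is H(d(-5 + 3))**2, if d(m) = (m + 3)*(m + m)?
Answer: 1/100 ≈ 0.010000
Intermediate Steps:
d(m) = 2*m*(3 + m) (d(m) = (3 + m)*(2*m) = 2*m*(3 + m))
H(d(-5 + 3))**2 = (1/(-6 + 2*(-5 + 3)*(3 + (-5 + 3))))**2 = (1/(-6 + 2*(-2)*(3 - 2)))**2 = (1/(-6 + 2*(-2)*1))**2 = (1/(-6 - 4))**2 = (1/(-10))**2 = (-1/10)**2 = 1/100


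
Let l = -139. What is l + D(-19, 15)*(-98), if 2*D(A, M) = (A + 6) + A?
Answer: 1429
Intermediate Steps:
D(A, M) = 3 + A (D(A, M) = ((A + 6) + A)/2 = ((6 + A) + A)/2 = (6 + 2*A)/2 = 3 + A)
l + D(-19, 15)*(-98) = -139 + (3 - 19)*(-98) = -139 - 16*(-98) = -139 + 1568 = 1429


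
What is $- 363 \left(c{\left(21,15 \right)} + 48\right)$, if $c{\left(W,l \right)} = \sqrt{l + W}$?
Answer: $-19602$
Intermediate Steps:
$c{\left(W,l \right)} = \sqrt{W + l}$
$- 363 \left(c{\left(21,15 \right)} + 48\right) = - 363 \left(\sqrt{21 + 15} + 48\right) = - 363 \left(\sqrt{36} + 48\right) = - 363 \left(6 + 48\right) = \left(-363\right) 54 = -19602$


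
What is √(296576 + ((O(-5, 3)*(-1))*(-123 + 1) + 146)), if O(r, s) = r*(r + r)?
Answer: √302822 ≈ 550.29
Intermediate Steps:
O(r, s) = 2*r² (O(r, s) = r*(2*r) = 2*r²)
√(296576 + ((O(-5, 3)*(-1))*(-123 + 1) + 146)) = √(296576 + (((2*(-5)²)*(-1))*(-123 + 1) + 146)) = √(296576 + (((2*25)*(-1))*(-122) + 146)) = √(296576 + ((50*(-1))*(-122) + 146)) = √(296576 + (-50*(-122) + 146)) = √(296576 + (6100 + 146)) = √(296576 + 6246) = √302822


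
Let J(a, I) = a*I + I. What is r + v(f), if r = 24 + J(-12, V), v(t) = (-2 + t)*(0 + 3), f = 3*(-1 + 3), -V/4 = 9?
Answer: 432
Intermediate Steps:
V = -36 (V = -4*9 = -36)
f = 6 (f = 3*2 = 6)
J(a, I) = I + I*a (J(a, I) = I*a + I = I + I*a)
v(t) = -6 + 3*t (v(t) = (-2 + t)*3 = -6 + 3*t)
r = 420 (r = 24 - 36*(1 - 12) = 24 - 36*(-11) = 24 + 396 = 420)
r + v(f) = 420 + (-6 + 3*6) = 420 + (-6 + 18) = 420 + 12 = 432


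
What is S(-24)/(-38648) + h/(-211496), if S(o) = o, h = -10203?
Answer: 49925181/1021737176 ≈ 0.048863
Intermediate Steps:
S(-24)/(-38648) + h/(-211496) = -24/(-38648) - 10203/(-211496) = -24*(-1/38648) - 10203*(-1/211496) = 3/4831 + 10203/211496 = 49925181/1021737176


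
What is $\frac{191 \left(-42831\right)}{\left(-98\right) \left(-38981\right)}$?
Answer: $- \frac{8180721}{3820138} \approx -2.1415$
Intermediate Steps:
$\frac{191 \left(-42831\right)}{\left(-98\right) \left(-38981\right)} = - \frac{8180721}{3820138}$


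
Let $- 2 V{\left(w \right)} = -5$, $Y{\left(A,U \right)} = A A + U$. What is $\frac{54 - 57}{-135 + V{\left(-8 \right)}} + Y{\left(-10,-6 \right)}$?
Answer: $\frac{24916}{265} \approx 94.023$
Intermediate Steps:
$Y{\left(A,U \right)} = U + A^{2}$ ($Y{\left(A,U \right)} = A^{2} + U = U + A^{2}$)
$V{\left(w \right)} = \frac{5}{2}$ ($V{\left(w \right)} = \left(- \frac{1}{2}\right) \left(-5\right) = \frac{5}{2}$)
$\frac{54 - 57}{-135 + V{\left(-8 \right)}} + Y{\left(-10,-6 \right)} = \frac{54 - 57}{-135 + \frac{5}{2}} - \left(6 - \left(-10\right)^{2}\right) = \frac{1}{- \frac{265}{2}} \left(-3\right) + \left(-6 + 100\right) = \left(- \frac{2}{265}\right) \left(-3\right) + 94 = \frac{6}{265} + 94 = \frac{24916}{265}$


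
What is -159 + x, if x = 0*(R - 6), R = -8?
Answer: -159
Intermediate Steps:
x = 0 (x = 0*(-8 - 6) = 0*(-14) = 0)
-159 + x = -159 + 0 = -159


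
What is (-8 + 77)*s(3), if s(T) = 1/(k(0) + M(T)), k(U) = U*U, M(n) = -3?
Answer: -23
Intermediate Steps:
k(U) = U²
s(T) = -⅓ (s(T) = 1/(0² - 3) = 1/(0 - 3) = 1/(-3) = -⅓)
(-8 + 77)*s(3) = (-8 + 77)*(-⅓) = 69*(-⅓) = -23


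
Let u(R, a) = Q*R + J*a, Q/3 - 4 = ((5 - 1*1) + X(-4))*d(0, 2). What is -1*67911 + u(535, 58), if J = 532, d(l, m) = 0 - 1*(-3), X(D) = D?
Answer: -30635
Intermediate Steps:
d(l, m) = 3 (d(l, m) = 0 + 3 = 3)
Q = 12 (Q = 12 + 3*(((5 - 1*1) - 4)*3) = 12 + 3*(((5 - 1) - 4)*3) = 12 + 3*((4 - 4)*3) = 12 + 3*(0*3) = 12 + 3*0 = 12 + 0 = 12)
u(R, a) = 12*R + 532*a
-1*67911 + u(535, 58) = -1*67911 + (12*535 + 532*58) = -67911 + (6420 + 30856) = -67911 + 37276 = -30635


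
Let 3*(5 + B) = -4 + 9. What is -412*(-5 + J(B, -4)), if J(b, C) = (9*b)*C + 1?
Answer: -47792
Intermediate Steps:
B = -10/3 (B = -5 + (-4 + 9)/3 = -5 + (1/3)*5 = -5 + 5/3 = -10/3 ≈ -3.3333)
J(b, C) = 1 + 9*C*b (J(b, C) = 9*C*b + 1 = 1 + 9*C*b)
-412*(-5 + J(B, -4)) = -412*(-5 + (1 + 9*(-4)*(-10/3))) = -412*(-5 + (1 + 120)) = -412*(-5 + 121) = -412*116 = -47792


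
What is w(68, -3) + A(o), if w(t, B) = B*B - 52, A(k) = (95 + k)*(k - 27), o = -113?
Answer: 2477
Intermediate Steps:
A(k) = (-27 + k)*(95 + k) (A(k) = (95 + k)*(-27 + k) = (-27 + k)*(95 + k))
w(t, B) = -52 + B**2 (w(t, B) = B**2 - 52 = -52 + B**2)
w(68, -3) + A(o) = (-52 + (-3)**2) + (-2565 + (-113)**2 + 68*(-113)) = (-52 + 9) + (-2565 + 12769 - 7684) = -43 + 2520 = 2477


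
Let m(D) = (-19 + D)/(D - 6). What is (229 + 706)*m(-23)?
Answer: 39270/29 ≈ 1354.1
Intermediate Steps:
m(D) = (-19 + D)/(-6 + D)
(229 + 706)*m(-23) = (229 + 706)*((-19 - 23)/(-6 - 23)) = 935*(-42/(-29)) = 935*(-1/29*(-42)) = 935*(42/29) = 39270/29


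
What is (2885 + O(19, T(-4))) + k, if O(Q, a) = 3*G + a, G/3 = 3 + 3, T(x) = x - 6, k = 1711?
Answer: 4640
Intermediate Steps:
T(x) = -6 + x
G = 18 (G = 3*(3 + 3) = 3*6 = 18)
O(Q, a) = 54 + a (O(Q, a) = 3*18 + a = 54 + a)
(2885 + O(19, T(-4))) + k = (2885 + (54 + (-6 - 4))) + 1711 = (2885 + (54 - 10)) + 1711 = (2885 + 44) + 1711 = 2929 + 1711 = 4640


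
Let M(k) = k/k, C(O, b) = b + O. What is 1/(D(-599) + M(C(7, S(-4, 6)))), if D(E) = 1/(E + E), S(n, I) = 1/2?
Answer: 1198/1197 ≈ 1.0008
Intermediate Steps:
S(n, I) = 1/2
C(O, b) = O + b
D(E) = 1/(2*E)
M(k) = 1
1/(D(-599) + M(C(7, S(-4, 6)))) = 1/((1/2)/(-599) + 1) = 1/((1/2)*(-1/599) + 1) = 1/(-1/1198 + 1) = 1/(1197/1198) = 1198/1197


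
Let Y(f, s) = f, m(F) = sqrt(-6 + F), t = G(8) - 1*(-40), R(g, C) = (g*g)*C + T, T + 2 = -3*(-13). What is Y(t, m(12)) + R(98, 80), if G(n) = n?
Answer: 768405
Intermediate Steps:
T = 37 (T = -2 - 3*(-13) = -2 + 39 = 37)
R(g, C) = 37 + C*g**2 (R(g, C) = (g*g)*C + 37 = g**2*C + 37 = C*g**2 + 37 = 37 + C*g**2)
t = 48 (t = 8 - 1*(-40) = 8 + 40 = 48)
Y(t, m(12)) + R(98, 80) = 48 + (37 + 80*98**2) = 48 + (37 + 80*9604) = 48 + (37 + 768320) = 48 + 768357 = 768405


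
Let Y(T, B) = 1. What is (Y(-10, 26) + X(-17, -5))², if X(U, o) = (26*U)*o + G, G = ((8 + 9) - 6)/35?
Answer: 5990140816/1225 ≈ 4.8899e+6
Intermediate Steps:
G = 11/35 (G = (17 - 6)*(1/35) = 11*(1/35) = 11/35 ≈ 0.31429)
X(U, o) = 11/35 + 26*U*o (X(U, o) = (26*U)*o + 11/35 = 26*U*o + 11/35 = 11/35 + 26*U*o)
(Y(-10, 26) + X(-17, -5))² = (1 + (11/35 + 26*(-17)*(-5)))² = (1 + (11/35 + 2210))² = (1 + 77361/35)² = (77396/35)² = 5990140816/1225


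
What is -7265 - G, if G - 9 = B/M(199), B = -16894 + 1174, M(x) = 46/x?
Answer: 1396838/23 ≈ 60732.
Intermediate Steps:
B = -15720
G = -1563933/23 (G = 9 - 15720/(46/199) = 9 - 15720/(46*(1/199)) = 9 - 15720/46/199 = 9 - 15720*199/46 = 9 - 1564140/23 = -1563933/23 ≈ -67997.)
-7265 - G = -7265 - 1*(-1563933/23) = -7265 + 1563933/23 = 1396838/23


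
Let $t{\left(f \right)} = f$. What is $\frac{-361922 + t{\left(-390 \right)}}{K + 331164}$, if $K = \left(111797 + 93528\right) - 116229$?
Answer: $- \frac{90578}{105065} \approx -0.86211$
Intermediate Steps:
$K = 89096$ ($K = 205325 - 116229 = 89096$)
$\frac{-361922 + t{\left(-390 \right)}}{K + 331164} = \frac{-361922 - 390}{89096 + 331164} = - \frac{362312}{420260} = \left(-362312\right) \frac{1}{420260} = - \frac{90578}{105065}$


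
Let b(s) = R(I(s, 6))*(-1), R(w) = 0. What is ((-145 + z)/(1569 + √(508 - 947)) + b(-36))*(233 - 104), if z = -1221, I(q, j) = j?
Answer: -138239883/1231100 + 88107*I*√439/1231100 ≈ -112.29 + 1.4995*I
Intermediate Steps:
b(s) = 0 (b(s) = 0*(-1) = 0)
((-145 + z)/(1569 + √(508 - 947)) + b(-36))*(233 - 104) = ((-145 - 1221)/(1569 + √(508 - 947)) + 0)*(233 - 104) = (-1366/(1569 + √(-439)) + 0)*129 = (-1366/(1569 + I*√439) + 0)*129 = -1366/(1569 + I*√439)*129 = -176214/(1569 + I*√439)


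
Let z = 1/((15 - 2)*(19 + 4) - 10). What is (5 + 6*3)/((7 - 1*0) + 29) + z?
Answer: 6683/10404 ≈ 0.64235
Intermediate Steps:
z = 1/289 (z = 1/(13*23 - 10) = 1/(299 - 10) = 1/289 ≈ 0.0034602)
(5 + 6*3)/((7 - 1*0) + 29) + z = (5 + 6*3)/((7 - 1*0) + 29) + 1/289 = (5 + 18)/((7 + 0) + 29) + 1/289 = 23/(7 + 29) + 1/289 = 23/36 + 1/289 = 6683/10404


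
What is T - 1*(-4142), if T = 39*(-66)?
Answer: 1568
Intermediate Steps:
T = -2574
T - 1*(-4142) = -2574 - 1*(-4142) = -2574 + 4142 = 1568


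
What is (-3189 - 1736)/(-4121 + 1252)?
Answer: 4925/2869 ≈ 1.7166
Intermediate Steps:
(-3189 - 1736)/(-4121 + 1252) = -4925/(-2869) = -4925*(-1/2869) = 4925/2869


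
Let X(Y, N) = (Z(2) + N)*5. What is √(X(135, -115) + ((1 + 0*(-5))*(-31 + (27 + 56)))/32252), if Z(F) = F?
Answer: I*√36731657666/8063 ≈ 23.77*I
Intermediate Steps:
X(Y, N) = 10 + 5*N (X(Y, N) = (2 + N)*5 = 10 + 5*N)
√(X(135, -115) + ((1 + 0*(-5))*(-31 + (27 + 56)))/32252) = √((10 + 5*(-115)) + ((1 + 0*(-5))*(-31 + (27 + 56)))/32252) = √((10 - 575) + ((1 + 0)*(-31 + 83))*(1/32252)) = √(-565 + (1*52)*(1/32252)) = √(-565 + 52*(1/32252)) = √(-565 + 13/8063) = √(-4555582/8063) = I*√36731657666/8063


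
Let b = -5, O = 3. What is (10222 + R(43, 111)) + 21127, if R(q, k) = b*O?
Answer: 31334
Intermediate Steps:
R(q, k) = -15 (R(q, k) = -5*3 = -15)
(10222 + R(43, 111)) + 21127 = (10222 - 15) + 21127 = 10207 + 21127 = 31334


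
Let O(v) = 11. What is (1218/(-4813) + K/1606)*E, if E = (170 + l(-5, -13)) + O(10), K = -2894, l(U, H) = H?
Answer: -1334334120/3864839 ≈ -345.25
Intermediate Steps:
E = 168 (E = (170 - 13) + 11 = 157 + 11 = 168)
(1218/(-4813) + K/1606)*E = (1218/(-4813) - 2894/1606)*168 = (1218*(-1/4813) - 2894*1/1606)*168 = (-1218/4813 - 1447/803)*168 = -7942465/3864839*168 = -1334334120/3864839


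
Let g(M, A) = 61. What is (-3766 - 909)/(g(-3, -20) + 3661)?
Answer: -4675/3722 ≈ -1.2560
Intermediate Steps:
(-3766 - 909)/(g(-3, -20) + 3661) = (-3766 - 909)/(61 + 3661) = -4675/3722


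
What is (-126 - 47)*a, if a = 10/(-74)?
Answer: 865/37 ≈ 23.378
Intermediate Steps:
a = -5/37 (a = 10*(-1/74) = -5/37 ≈ -0.13514)
(-126 - 47)*a = (-126 - 47)*(-5/37) = -173*(-5/37) = 865/37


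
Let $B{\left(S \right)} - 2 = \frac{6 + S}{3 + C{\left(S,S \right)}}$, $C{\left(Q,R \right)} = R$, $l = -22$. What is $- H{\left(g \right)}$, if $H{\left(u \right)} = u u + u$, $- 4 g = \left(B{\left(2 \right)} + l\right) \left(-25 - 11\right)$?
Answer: $- \frac{681444}{25} \approx -27258.0$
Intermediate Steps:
$B{\left(S \right)} = 2 + \frac{6 + S}{3 + S}$
$g = - \frac{828}{5}$ ($g = - \frac{\left(\frac{3 \left(4 + 2\right)}{3 + 2} - 22\right) \left(-25 - 11\right)}{4} = - \frac{\left(3 \cdot \frac{1}{5} \cdot 6 - 22\right) \left(-36\right)}{4} = - \frac{\left(\frac{18}{5} - 22\right) \left(-36\right)}{4} = - \frac{\left(- \frac{92}{5}\right) \left(-36\right)}{4} = \left(- \frac{1}{4}\right) \frac{3312}{5} = - \frac{828}{5} \approx -165.6$)
$H{\left(u \right)} = u + u^{2}$ ($H{\left(u \right)} = u^{2} + u = u + u^{2}$)
$- H{\left(g \right)} = - \frac{\left(-828\right) \left(1 - \frac{828}{5}\right)}{5} = - \frac{\left(-828\right) \left(-823\right)}{5 \cdot 5} = \left(-1\right) \frac{681444}{25} = - \frac{681444}{25}$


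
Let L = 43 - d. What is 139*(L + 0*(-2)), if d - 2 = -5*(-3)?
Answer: 3614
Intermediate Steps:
d = 17 (d = 2 - 5*(-3) = 2 + 15 = 17)
L = 26 (L = 43 - 1*17 = 43 - 17 = 26)
139*(L + 0*(-2)) = 139*(26 + 0*(-2)) = 139*(26 + 0) = 139*26 = 3614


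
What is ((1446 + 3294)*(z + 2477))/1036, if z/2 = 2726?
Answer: 9395865/259 ≈ 36278.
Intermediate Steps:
z = 5452 (z = 2*2726 = 5452)
((1446 + 3294)*(z + 2477))/1036 = ((1446 + 3294)*(5452 + 2477))/1036 = (4740*7929)*(1/1036) = 37583460*(1/1036) = 9395865/259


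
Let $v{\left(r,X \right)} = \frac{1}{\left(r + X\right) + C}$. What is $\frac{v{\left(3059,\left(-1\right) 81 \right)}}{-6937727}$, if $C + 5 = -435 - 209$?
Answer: $- \frac{1}{16157966183} \approx -6.1889 \cdot 10^{-11}$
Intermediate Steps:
$C = -649$ ($C = -5 - 644 = -649$)
$v{\left(r,X \right)} = \frac{1}{-649 + X + r}$ ($v{\left(r,X \right)} = \frac{1}{\left(r + X\right) - 649} = \frac{1}{\left(X + r\right) - 649} = \frac{1}{-649 + X + r}$)
$\frac{v{\left(3059,\left(-1\right) 81 \right)}}{-6937727} = \frac{1}{\left(-649 - 81 + 3059\right) \left(-6937727\right)} = \frac{1}{-649 - 81 + 3059} \left(- \frac{1}{6937727}\right) = \frac{1}{2329} \left(- \frac{1}{6937727}\right) = - \frac{1}{16157966183}$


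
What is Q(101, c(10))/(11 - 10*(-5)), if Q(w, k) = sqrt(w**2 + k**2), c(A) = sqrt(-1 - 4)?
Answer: 2*sqrt(2549)/61 ≈ 1.6553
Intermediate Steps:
c(A) = I*sqrt(5) (c(A) = sqrt(-5) = I*sqrt(5))
Q(w, k) = sqrt(k**2 + w**2)
Q(101, c(10))/(11 - 10*(-5)) = sqrt((I*sqrt(5))**2 + 101**2)/(11 - 10*(-5)) = sqrt(-5 + 10201)/(11 + 50) = sqrt(10196)/61 = (2*sqrt(2549))*(1/61) = 2*sqrt(2549)/61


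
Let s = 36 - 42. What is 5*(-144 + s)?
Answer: -750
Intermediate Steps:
s = -6
5*(-144 + s) = 5*(-144 - 6) = 5*(-150) = -750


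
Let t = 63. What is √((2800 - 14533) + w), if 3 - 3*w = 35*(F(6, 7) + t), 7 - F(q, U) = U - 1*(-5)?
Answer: I*√111678/3 ≈ 111.39*I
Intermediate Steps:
F(q, U) = 2 - U (F(q, U) = 7 - (U - 1*(-5)) = 7 - (U + 5) = 7 - (5 + U) = 7 + (-5 - U) = 2 - U)
w = -2027/3 (w = 1 - 35*((2 - 1*7) + 63)/3 = 1 - 35*((2 - 7) + 63)/3 = 1 - 35*(-5 + 63)/3 = 1 - 35*58/3 = 1 - ⅓*2030 = 1 - 2030/3 = -2027/3 ≈ -675.67)
√((2800 - 14533) + w) = √((2800 - 14533) - 2027/3) = √(-11733 - 2027/3) = √(-37226/3) = I*√111678/3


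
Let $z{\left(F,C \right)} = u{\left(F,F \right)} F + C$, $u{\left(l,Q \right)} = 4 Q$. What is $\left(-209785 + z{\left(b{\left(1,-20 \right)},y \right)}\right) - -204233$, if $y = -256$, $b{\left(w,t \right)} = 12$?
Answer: $-5232$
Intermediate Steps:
$z{\left(F,C \right)} = C + 4 F^{2}$ ($z{\left(F,C \right)} = 4 F F + C = 4 F^{2} + C = C + 4 F^{2}$)
$\left(-209785 + z{\left(b{\left(1,-20 \right)},y \right)}\right) - -204233 = \left(-209785 - \left(256 - 4 \cdot 12^{2}\right)\right) - -204233 = \left(-209785 + \left(-256 + 4 \cdot 144\right)\right) + 204233 = \left(-209785 + \left(-256 + 576\right)\right) + 204233 = \left(-209785 + 320\right) + 204233 = -209465 + 204233 = -5232$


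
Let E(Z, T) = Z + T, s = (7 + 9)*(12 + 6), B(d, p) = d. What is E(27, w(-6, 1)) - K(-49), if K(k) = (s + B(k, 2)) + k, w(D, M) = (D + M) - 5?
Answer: -173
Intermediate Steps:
w(D, M) = -5 + D + M
s = 288 (s = 16*18 = 288)
K(k) = 288 + 2*k (K(k) = (288 + k) + k = 288 + 2*k)
E(Z, T) = T + Z
E(27, w(-6, 1)) - K(-49) = ((-5 - 6 + 1) + 27) - (288 + 2*(-49)) = (-10 + 27) - (288 - 98) = 17 - 1*190 = 17 - 190 = -173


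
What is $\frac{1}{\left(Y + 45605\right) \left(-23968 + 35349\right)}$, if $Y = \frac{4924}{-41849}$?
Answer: $\frac{41849}{21720851563701} \approx 1.9267 \cdot 10^{-9}$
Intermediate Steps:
$Y = - \frac{4924}{41849}$ ($Y = 4924 \left(- \frac{1}{41849}\right) = - \frac{4924}{41849} \approx -0.11766$)
$\frac{1}{\left(Y + 45605\right) \left(-23968 + 35349\right)} = \frac{1}{\left(- \frac{4924}{41849} + 45605\right) \left(-23968 + 35349\right)} = \frac{1}{\frac{1908518721}{41849} \cdot 11381} = \frac{1}{\frac{21720851563701}{41849}} = \frac{41849}{21720851563701}$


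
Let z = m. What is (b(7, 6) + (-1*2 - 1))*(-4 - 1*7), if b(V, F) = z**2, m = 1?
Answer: 22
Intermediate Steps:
z = 1
b(V, F) = 1 (b(V, F) = 1**2 = 1)
(b(7, 6) + (-1*2 - 1))*(-4 - 1*7) = (1 + (-1*2 - 1))*(-4 - 1*7) = (1 + (-2 - 1))*(-4 - 7) = (1 - 3)*(-11) = -2*(-11) = 22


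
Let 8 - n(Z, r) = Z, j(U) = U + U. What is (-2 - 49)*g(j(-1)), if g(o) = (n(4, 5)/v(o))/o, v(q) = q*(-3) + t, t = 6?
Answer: 17/2 ≈ 8.5000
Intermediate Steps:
v(q) = 6 - 3*q (v(q) = q*(-3) + 6 = -3*q + 6 = 6 - 3*q)
j(U) = 2*U
n(Z, r) = 8 - Z
g(o) = 4/(o*(6 - 3*o)) (g(o) = ((8 - 1*4)/(6 - 3*o))/o = ((8 - 4)/(6 - 3*o))/o = (4/(6 - 3*o))/o = 4/(o*(6 - 3*o)))
(-2 - 49)*g(j(-1)) = (-2 - 49)*(-4/(3*(2*(-1))*(-2 + 2*(-1)))) = -(-68)/((-2)*(-2 - 2)) = -(-68)*(-1)/(2*(-4)) = -(-68)*(-1)*(-1)/(2*4) = -51*(-⅙) = 17/2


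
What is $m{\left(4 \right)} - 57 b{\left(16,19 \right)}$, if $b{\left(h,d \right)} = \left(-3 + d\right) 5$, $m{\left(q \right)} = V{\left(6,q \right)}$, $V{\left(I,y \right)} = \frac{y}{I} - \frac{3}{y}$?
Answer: $- \frac{54721}{12} \approx -4560.1$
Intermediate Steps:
$V{\left(I,y \right)} = - \frac{3}{y} + \frac{y}{I}$
$m{\left(q \right)} = - \frac{3}{q} + \frac{q}{6}$
$b{\left(h,d \right)} = -15 + 5 d$
$m{\left(4 \right)} - 57 b{\left(16,19 \right)} = \left(- \frac{3}{4} + \frac{1}{6} \cdot 4\right) - 57 \left(-15 + 5 \cdot 19\right) = \left(\left(-3\right) \frac{1}{4} + \frac{2}{3}\right) - 57 \left(-15 + 95\right) = \left(- \frac{3}{4} + \frac{2}{3}\right) - 4560 = - \frac{1}{12} - 4560 = - \frac{54721}{12}$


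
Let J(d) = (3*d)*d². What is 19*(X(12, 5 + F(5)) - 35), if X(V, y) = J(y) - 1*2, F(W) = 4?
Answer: 40850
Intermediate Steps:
J(d) = 3*d³
X(V, y) = -2 + 3*y³ (X(V, y) = 3*y³ - 1*2 = 3*y³ - 2 = -2 + 3*y³)
19*(X(12, 5 + F(5)) - 35) = 19*((-2 + 3*(5 + 4)³) - 35) = 19*((-2 + 3*9³) - 35) = 19*((-2 + 3*729) - 35) = 19*((-2 + 2187) - 35) = 19*(2185 - 35) = 19*2150 = 40850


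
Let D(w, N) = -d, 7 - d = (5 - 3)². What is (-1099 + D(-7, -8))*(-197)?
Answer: 217094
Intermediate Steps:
d = 3 (d = 7 - (5 - 3)² = 7 - 1*2² = 7 - 1*4 = 7 - 4 = 3)
D(w, N) = -3 (D(w, N) = -1*3 = -3)
(-1099 + D(-7, -8))*(-197) = (-1099 - 3)*(-197) = -1102*(-197) = 217094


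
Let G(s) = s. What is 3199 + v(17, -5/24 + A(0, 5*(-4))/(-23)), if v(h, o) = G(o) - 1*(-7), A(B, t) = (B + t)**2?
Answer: 1759997/552 ≈ 3188.4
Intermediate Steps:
v(h, o) = 7 + o (v(h, o) = o - 1*(-7) = o + 7 = 7 + o)
3199 + v(17, -5/24 + A(0, 5*(-4))/(-23)) = 3199 + (7 + (-5/24 + (0 + 5*(-4))**2/(-23))) = 3199 + (7 + (-5*1/24 + (0 - 20)**2*(-1/23))) = 3199 + (7 + (-5/24 + (-20)**2*(-1/23))) = 3199 + (7 + (-5/24 + 400*(-1/23))) = 3199 + (7 + (-5/24 - 400/23)) = 3199 + (7 - 9715/552) = 3199 - 5851/552 = 1759997/552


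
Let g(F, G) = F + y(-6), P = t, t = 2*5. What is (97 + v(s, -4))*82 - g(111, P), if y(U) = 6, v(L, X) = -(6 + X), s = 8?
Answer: 7673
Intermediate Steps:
t = 10
P = 10
v(L, X) = -6 - X
g(F, G) = 6 + F (g(F, G) = F + 6 = 6 + F)
(97 + v(s, -4))*82 - g(111, P) = (97 + (-6 - 1*(-4)))*82 - (6 + 111) = (97 + (-6 + 4))*82 - 1*117 = (97 - 2)*82 - 117 = 95*82 - 117 = 7790 - 117 = 7673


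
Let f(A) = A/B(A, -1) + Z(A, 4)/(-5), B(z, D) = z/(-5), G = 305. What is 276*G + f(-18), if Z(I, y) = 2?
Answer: 420873/5 ≈ 84175.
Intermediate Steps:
B(z, D) = -z/5 (B(z, D) = z*(-1/5) = -z/5)
f(A) = -27/5 (f(A) = A/((-A/5)) + 2/(-5) = A*(-5/A) + 2*(-1/5) = -5 - 2/5 = -27/5)
276*G + f(-18) = 276*305 - 27/5 = 84180 - 27/5 = 420873/5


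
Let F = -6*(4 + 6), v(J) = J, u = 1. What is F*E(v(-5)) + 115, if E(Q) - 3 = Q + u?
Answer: 175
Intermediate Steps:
E(Q) = 4 + Q (E(Q) = 3 + (Q + 1) = 3 + (1 + Q) = 4 + Q)
F = -60 (F = -6*10 = -60)
F*E(v(-5)) + 115 = -60*(4 - 5) + 115 = -60*(-1) + 115 = 60 + 115 = 175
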